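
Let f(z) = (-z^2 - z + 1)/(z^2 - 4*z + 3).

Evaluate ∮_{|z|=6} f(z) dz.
By the residue theorem, ∮_C f(z) dz = 2πi · (sum of the residues of f at the poles inside |z| = 6).

The denominator factors as (z - 1)*(z - 3), so the singularities of f are simple poles at z = 1, z = 3.
  |1|² = 1 < 36 = 6², so this pole is inside the contour.
  |3|² = 9 < 36 = 6², so this pole is inside the contour.

With P(z) = -z^2 - z + 1 and Q(z) = z^2 - 4*z + 3, each pole is simple, so Res(f, z₀) = P(z₀)/Q'(z₀) with Q'(z) = 2*z - 4.
  Res(f, 1) = P(1)/Q'(1) = (-1)/(-2) = 1/2
  Res(f, 3) = P(3)/Q'(3) = (-11)/(2) = -11/2

Sum of residues inside C: -5
∮_C f(z) dz = 2πi · (-5) = -10*I*pi

Final answer: -10*I*pi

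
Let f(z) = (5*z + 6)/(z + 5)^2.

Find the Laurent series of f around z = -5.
-19/(z + 5)^2 + 5/(z + 5)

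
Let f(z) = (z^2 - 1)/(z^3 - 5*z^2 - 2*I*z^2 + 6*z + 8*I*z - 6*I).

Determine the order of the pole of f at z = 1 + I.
Factor the denominator:
  z^3 - 5*z^2 - 2*I*z^2 + 6*z + 8*I*z - 6*I = (z - 1 - I)^2*(z - 3)

The numerator P(z) = z^2 - 1 has P(1 + I) = -1 + 2*I ≠ 0, so no factor of (z - 1 - I) cancels.
Near z = 1 + I we can therefore write f(z) = g(z)/(z - 1 - I)^2 with g analytic at 1 + I and g(1 + I) ≠ 0 (g is the numerator divided by the remaining denominator factors).

Hence z = 1 + I is a pole of order 2.

Final answer: 2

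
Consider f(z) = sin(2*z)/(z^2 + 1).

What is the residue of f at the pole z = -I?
Write f(z) = P(z)/Q(z) with P(z) = sin(2*z) and Q(z) = z^2 + 1.
The denominator factors as Q(z) = (z + I)*(z - I), so z = -I is a simple zero of Q and P is analytic there; z = -I is therefore a simple pole and
  Res(f, z₀) = P(z₀)/Q'(z₀).

Q'(z) = 2*z, so Q'(-I) = -2*I.
P(-I) = -I*sinh(2).

Res(f, -I) = (-I*sinh(2))/(-2*I) = sinh(2)/2

Final answer: sinh(2)/2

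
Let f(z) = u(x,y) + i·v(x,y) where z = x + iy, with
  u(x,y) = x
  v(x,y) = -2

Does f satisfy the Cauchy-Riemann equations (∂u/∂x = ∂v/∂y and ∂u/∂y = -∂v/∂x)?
∂u/∂x = 1
∂v/∂y = 0
∂u/∂y = 0
∂v/∂x = 0
∂u/∂x ≠ ∂v/∂y; the Cauchy-Riemann equations are not satisfied, so f is not analytic.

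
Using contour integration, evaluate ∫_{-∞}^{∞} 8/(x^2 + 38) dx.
4*sqrt(38)*pi/19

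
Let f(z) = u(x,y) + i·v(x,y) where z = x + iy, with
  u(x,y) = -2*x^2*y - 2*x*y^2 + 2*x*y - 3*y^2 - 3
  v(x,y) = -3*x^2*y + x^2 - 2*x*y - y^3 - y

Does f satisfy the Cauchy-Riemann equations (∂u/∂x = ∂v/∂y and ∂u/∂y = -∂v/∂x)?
∂u/∂x = -4*x*y - 2*y^2 + 2*y
∂v/∂y = -3*x^2 - 2*x - 3*y^2 - 1
∂u/∂y = -2*x^2 - 4*x*y + 2*x - 6*y
∂v/∂x = -6*x*y + 2*x - 2*y
∂u/∂x ≠ ∂v/∂y and ∂u/∂y ≠ -∂v/∂x; the Cauchy-Riemann equations are not satisfied, so f is not analytic.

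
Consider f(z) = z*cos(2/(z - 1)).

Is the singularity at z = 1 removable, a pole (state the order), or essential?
Let u = z - 1. Then
  cos(2/u) = Σ_{k≥0} (-1)^k (2)^(2k)/((2k)!·u^(2k)) = 1 - 2/u^2 + 2/(3*u^4) + ...
which has infinitely many negative powers of u, so cos(2/(z - 1)) has an essential singularity at z = 1.
The extra factor z is a nonzero polynomial; if the product had at most a pole at z = 1, dividing by that polynomial would leave cos(2/(z - 1)) with at most a pole too — contradiction. (Equivalently, the product's Laurent series still has infinitely many negative powers.)
So the singularity is essential.

Final answer: essential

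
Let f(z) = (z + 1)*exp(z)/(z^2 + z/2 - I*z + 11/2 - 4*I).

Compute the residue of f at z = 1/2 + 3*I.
Write f(z) = P(z)/Q(z) with P(z) = (z + 1)*exp(z) and Q(z) = z^2 + z/2 - I*z + 11/2 - 4*I.
The denominator factors as Q(z) = (z + 1 + 2*I)*(z - 1/2 - 3*I), so z = 1/2 + 3*I is a simple zero of Q and P is analytic there; z = 1/2 + 3*I is therefore a simple pole and
  Res(f, z₀) = P(z₀)/Q'(z₀).

Q'(z) = 2*z + 1/2 - I, so Q'(1/2 + 3*I) = 3/2 + 5*I.
P(1/2 + 3*I) = (3/2 + 3*I)*exp(1/2 + 3*I).

Res(f, 1/2 + 3*I) = ((3/2 + 3*I)*exp(1/2 + 3*I))/(3/2 + 5*I) = (69/109 - 12*I/109)*exp(1/2 + 3*I)

Final answer: (69/109 - 12*I/109)*exp(1/2 + 3*I)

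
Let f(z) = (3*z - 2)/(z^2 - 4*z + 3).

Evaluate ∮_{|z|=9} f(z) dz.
By the residue theorem, ∮_C f(z) dz = 2πi · (sum of the residues of f at the poles inside |z| = 9).

The denominator factors as (z - 3)*(z - 1), so the singularities of f are simple poles at z = 3, z = 1.
  |3|² = 9 < 81 = 9², so this pole is inside the contour.
  |1|² = 1 < 81 = 9², so this pole is inside the contour.

With P(z) = 3*z - 2 and Q(z) = z^2 - 4*z + 3, each pole is simple, so Res(f, z₀) = P(z₀)/Q'(z₀) with Q'(z) = 2*z - 4.
  Res(f, 3) = P(3)/Q'(3) = (7)/(2) = 7/2
  Res(f, 1) = P(1)/Q'(1) = (1)/(-2) = -1/2

Sum of residues inside C: 3
∮_C f(z) dz = 2πi · (3) = 6*I*pi

Final answer: 6*I*pi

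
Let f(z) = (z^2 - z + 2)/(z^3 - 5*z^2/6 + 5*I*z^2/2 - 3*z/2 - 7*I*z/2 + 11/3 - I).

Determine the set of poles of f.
{-2/3 - I, -2*I, 3/2 + I/2}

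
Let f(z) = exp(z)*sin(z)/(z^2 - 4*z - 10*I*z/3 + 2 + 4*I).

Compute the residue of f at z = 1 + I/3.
(-9/50 + 6*I/25)*exp(1 + I/3)*sin(1 + I/3)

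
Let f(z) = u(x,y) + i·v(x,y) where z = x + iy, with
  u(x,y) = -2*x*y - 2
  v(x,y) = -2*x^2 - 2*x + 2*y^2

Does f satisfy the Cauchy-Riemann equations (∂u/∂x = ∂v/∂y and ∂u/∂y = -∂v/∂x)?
∂u/∂x = -2*y
∂v/∂y = 4*y
∂u/∂y = -2*x
∂v/∂x = -4*x - 2
∂u/∂x ≠ ∂v/∂y and ∂u/∂y ≠ -∂v/∂x; the Cauchy-Riemann equations are not satisfied, so f is not analytic.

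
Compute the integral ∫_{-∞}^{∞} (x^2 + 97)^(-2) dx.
sqrt(97)*pi/18818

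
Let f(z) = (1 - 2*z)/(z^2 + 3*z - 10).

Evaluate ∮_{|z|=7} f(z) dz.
By the residue theorem, ∮_C f(z) dz = 2πi · (sum of the residues of f at the poles inside |z| = 7).

The denominator factors as (z - 2)*(z + 5), so the singularities of f are simple poles at z = 2, z = -5.
  |2|² = 4 < 49 = 7², so this pole is inside the contour.
  |-5|² = 25 < 49 = 7², so this pole is inside the contour.

With P(z) = 1 - 2*z and Q(z) = z^2 + 3*z - 10, each pole is simple, so Res(f, z₀) = P(z₀)/Q'(z₀) with Q'(z) = 2*z + 3.
  Res(f, 2) = P(2)/Q'(2) = (-3)/(7) = -3/7
  Res(f, -5) = P(-5)/Q'(-5) = (11)/(-7) = -11/7

Sum of residues inside C: -2
∮_C f(z) dz = 2πi · (-2) = -4*I*pi

Final answer: -4*I*pi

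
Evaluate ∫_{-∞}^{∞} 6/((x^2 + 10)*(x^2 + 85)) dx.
pi*(-2*sqrt(85) + 17*sqrt(10))/2125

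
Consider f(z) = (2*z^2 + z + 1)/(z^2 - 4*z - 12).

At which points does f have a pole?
The singularities of f are the zeros of the denominator. Factoring,
  z^2 - 4*z - 12 = (z + 2)*(z - 6)
so the candidates are z = -2, z = 6.

Check the numerator P(z) = 2*z^2 + z + 1 at each one:
  P(-2) = 7 ≠ 0, so z = -2 is a (simple) pole.
  P(6) = 79 ≠ 0, so z = 6 is a (simple) pole.

Poles of f: {-2, 6}

Final answer: {-2, 6}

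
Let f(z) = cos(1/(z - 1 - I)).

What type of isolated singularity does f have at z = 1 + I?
Let u = z - 1 - I. Then
  cos(1/u) = Σ_{k≥0} (-1)^k (1)^(2k)/((2k)!·u^(2k)) = 1 - 1/(2*u^2) + 1/(24*u^4) + ...
which has infinitely many negative powers of u, so cos(1/(z - 1 - I)) has an essential singularity at z = 1 + I.
So the singularity is essential.

Final answer: essential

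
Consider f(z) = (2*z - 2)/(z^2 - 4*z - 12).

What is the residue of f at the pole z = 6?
Write f(z) = P(z)/Q(z) with P(z) = 2*z - 2 and Q(z) = z^2 - 4*z - 12.
The denominator factors as Q(z) = (z + 2)*(z - 6), so z = 6 is a simple zero of Q and P is analytic there; z = 6 is therefore a simple pole and
  Res(f, z₀) = P(z₀)/Q'(z₀).

Q'(z) = 2*z - 4, so Q'(6) = 8.
P(6) = 10.

Res(f, 6) = (10)/(8) = 5/4

Final answer: 5/4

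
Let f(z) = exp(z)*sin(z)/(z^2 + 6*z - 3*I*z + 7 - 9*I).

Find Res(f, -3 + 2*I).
Write f(z) = P(z)/Q(z) with P(z) = exp(z)*sin(z) and Q(z) = z^2 + 6*z - 3*I*z + 7 - 9*I.
The denominator factors as Q(z) = (z + 3 - I)*(z + 3 - 2*I), so z = -3 + 2*I is a simple zero of Q and P is analytic there; z = -3 + 2*I is therefore a simple pole and
  Res(f, z₀) = P(z₀)/Q'(z₀).

Q'(z) = 2*z + 6 - 3*I, so Q'(-3 + 2*I) = I.
P(-3 + 2*I) = -exp(-3 + 2*I)*sin(3 - 2*I).

Res(f, -3 + 2*I) = (-exp(-3 + 2*I)*sin(3 - 2*I))/(I) = I*exp(-3 + 2*I)*sin(3 - 2*I)

Final answer: I*exp(-3 + 2*I)*sin(3 - 2*I)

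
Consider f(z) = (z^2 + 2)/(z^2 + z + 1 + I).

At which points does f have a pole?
The singularities of f are the zeros of the denominator. Factoring,
  z^2 + z + 1 + I = (z + I)*(z + 1 - I)
so the candidates are z = -I, z = -1 + I.

Check the numerator P(z) = z^2 + 2 at each one:
  P(-I) = 1 ≠ 0, so z = -I is a (simple) pole.
  P(-1 + I) = 2 - 2*I ≠ 0, so z = -1 + I is a (simple) pole.

Poles of f: {-1 + I, -I}

Final answer: {-1 + I, -I}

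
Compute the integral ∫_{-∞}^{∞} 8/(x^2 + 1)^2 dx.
Let f(z) = 8/(z^2 + 1)^2. The denominator has no real zeros and deg Q - deg P = 4 ≥ 2, so the integral of f over the upper semicircle |z| = R tends to 0 as R → ∞. Closing the contour in the upper half-plane,
  ∫_{-∞}^{∞} f(x) dx = 2πi · Σ Res(f, z_k)  over the poles with Im z_k > 0.

Zeros of the denominator: z^2 + 1 = 0 gives z = ±I.
Upper half-plane: z = I (a pole of order 2).

Write f(z) = g(z)/(z - I)^2 with g(z) = 8/(z + I)^2. For a double pole, Res(f, z₀) = g'(z₀):
  g'(z) = -16/(z + I)^3
  Res(f, I) = g'(I) = -2*I

∫_{-∞}^{∞} f(x) dx = 2πi · (-2*I) = 4*pi

Final answer: 4*pi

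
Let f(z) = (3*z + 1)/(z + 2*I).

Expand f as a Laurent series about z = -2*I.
Put w = z - (-2*I), i.e. z = w - 2*I. The denominator is w, so it suffices to rewrite the numerator in powers of w.

P(z) = 3*z + 1
P(w - 2*I) = 1 - 6*I + 3*w

Dividing each term by w:
  f = (1 - 6*I)/w + 3

Substituting back w = z + 2*I:
  f(z) = (1 - 6*I)/(z + 2*I) + 3

The series is finite because the numerator is a polynomial; the negative powers form the principal part, and the coefficient of 1/(z + 2*I) gives Res(f, -2*I) = 1 - 6*I.

Final answer: (1 - 6*I)/(z + 2*I) + 3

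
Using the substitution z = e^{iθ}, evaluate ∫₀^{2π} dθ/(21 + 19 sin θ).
Call the integral J. The integrand is 2π-periodic and we integrate over a full period, so shifting θ does not change the value (θ → θ + π/2 turns sin θ into cos θ). Hence
  J = ∫₀^{2π} dθ/(21 + 19 cos θ).
Put z = e^{iθ}: then cos θ = (z + 1/z)/2, dθ = dz/(iz), and z runs once counterclockwise around |z| = 1:
  J = ∮_{|z|=1} 1/(21 + 19*(z + 1/z)/2) · dz/(iz) = (2/i) ∮_{|z|=1} dz/(19*z^2 + 42*z + 19).
The roots of 19*z^2 + 42*z + 19 are z = (-21 ± sqrt(21^2 - 19^2))/19, with sqrt(80) = 4*sqrt(5); their product is 1, so only z₊ = -21/19 + 4*sqrt(5)/19 lies inside the unit circle (z₋ = -21/19 - 4*sqrt(5)/19 lies outside).
z₊ is a simple zero of q(z) = 19*z^2 + 42*z + 19, so Res(1/q, z₊) = 1/q'(z₊) with q'(z) = 38*z + 42; and q'(z₊) = 19*(z₊ - z₋) = 8*sqrt(5).
Therefore J = (2/i) · 2πi · 1/(8*sqrt(5)) = 2*pi/(4*sqrt(5)) = sqrt(5)*pi/10

Final answer: sqrt(5)*pi/10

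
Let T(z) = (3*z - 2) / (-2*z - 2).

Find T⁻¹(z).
Set w = T(z) = (3*z - 2) / (-2*z - 2) and solve for z:
  w*(-2*z - 2) = 3*z - 2
  -2*w + z*(-2*w - 3) + 2 = 0
  z*(-2*w - 3) = 2*w - 2
  z = (2 - 2*w)/(2*w + 3)
Renaming the variable, T⁻¹(z) = (-2*z + 2)/(2*z + 3).
(Check: ad - bc = -10 ≠ 0, so T is invertible.)

Final answer: (-2*z + 2)/(2*z + 3)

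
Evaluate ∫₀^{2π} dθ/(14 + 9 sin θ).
Call the integral J. The integrand is 2π-periodic and we integrate over a full period, so shifting θ does not change the value (θ → θ + π/2 turns sin θ into cos θ). Hence
  J = ∫₀^{2π} dθ/(14 + 9 cos θ).
Put z = e^{iθ}: then cos θ = (z + 1/z)/2, dθ = dz/(iz), and z runs once counterclockwise around |z| = 1:
  J = ∮_{|z|=1} 1/(14 + 9*(z + 1/z)/2) · dz/(iz) = (2/i) ∮_{|z|=1} dz/(9*z^2 + 28*z + 9).
The roots of 9*z^2 + 28*z + 9 are z = (-14 ± sqrt(14^2 - 9^2))/9, with sqrt(115) = sqrt(115); their product is 1, so only z₊ = -14/9 + sqrt(115)/9 lies inside the unit circle (z₋ = -14/9 - sqrt(115)/9 lies outside).
z₊ is a simple zero of q(z) = 9*z^2 + 28*z + 9, so Res(1/q, z₊) = 1/q'(z₊) with q'(z) = 18*z + 28; and q'(z₊) = 9*(z₊ - z₋) = 2*sqrt(115).
Therefore J = (2/i) · 2πi · 1/(2*sqrt(115)) = 2*pi/(sqrt(115)) = 2*sqrt(115)*pi/115

Final answer: 2*sqrt(115)*pi/115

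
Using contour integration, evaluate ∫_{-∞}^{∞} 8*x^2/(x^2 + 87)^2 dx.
Let f(z) = 8*z^2/(z^2 + 87)^2. The denominator has no real zeros and deg Q - deg P = 2 ≥ 2, so the integral of f over the upper semicircle |z| = R tends to 0 as R → ∞. Closing the contour in the upper half-plane,
  ∫_{-∞}^{∞} f(x) dx = 2πi · Σ Res(f, z_k)  over the poles with Im z_k > 0.

Zeros of the denominator: z^2 + 87 = 0 gives z = ±sqrt(87)*I.
Upper half-plane: z = sqrt(87)*I (a pole of order 2).

Write f(z) = g(z)/(z - sqrt(87)*I)^2 with g(z) = 8*z^2/(z + sqrt(87)*I)^2. For a double pole, Res(f, z₀) = g'(z₀):
  g'(z) = 16*sqrt(87)*I*z/(z + sqrt(87)*I)^3
  Res(f, sqrt(87)*I) = g'(sqrt(87)*I) = -2*sqrt(87)*I/87

∫_{-∞}^{∞} f(x) dx = 2πi · (-2*sqrt(87)*I/87) = 4*sqrt(87)*pi/87

Final answer: 4*sqrt(87)*pi/87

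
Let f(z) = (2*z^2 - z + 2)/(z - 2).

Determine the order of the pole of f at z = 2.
Factor the denominator:
  z - 2 = (z - 2)

The numerator P(z) = 2*z^2 - z + 2 has P(2) = 8 ≠ 0, so no factor of (z - 2) cancels.
Near z = 2 we can therefore write f(z) = g(z)/(z - 2) with g analytic at 2 and g(2) ≠ 0 (g is just the numerator).

Hence z = 2 is a pole of order 1.

Final answer: 1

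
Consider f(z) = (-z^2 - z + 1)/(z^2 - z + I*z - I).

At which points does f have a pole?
{-I, 1}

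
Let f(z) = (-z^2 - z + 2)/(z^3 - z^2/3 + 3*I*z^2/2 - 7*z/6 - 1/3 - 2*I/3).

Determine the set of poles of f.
The singularities of f are the zeros of the denominator. Factoring,
  z^3 - z^2/3 + 3*I*z^2/2 - 7*z/6 - 1/3 - 2*I/3 = (z - 1 + I/2)*(z + 2/3)*(z + I)
so the candidates are z = 1 - I/2, z = -2/3, z = -I.

Check the numerator P(z) = -z^2 - z + 2 at each one:
  P(1 - I/2) = 1/4 + 3*I/2 ≠ 0, so z = 1 - I/2 is a (simple) pole.
  P(-2/3) = 20/9 ≠ 0, so z = -2/3 is a (simple) pole.
  P(-I) = 3 + I ≠ 0, so z = -I is a (simple) pole.

Poles of f: {-2/3, -I, 1 - I/2}

Final answer: {-2/3, -I, 1 - I/2}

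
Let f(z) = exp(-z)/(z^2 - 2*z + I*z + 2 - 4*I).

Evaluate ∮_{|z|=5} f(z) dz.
pi*(-6/13 - 4*I/13)*exp(2*I) + pi*(6/13 + 4*I/13)*exp(-2 - I)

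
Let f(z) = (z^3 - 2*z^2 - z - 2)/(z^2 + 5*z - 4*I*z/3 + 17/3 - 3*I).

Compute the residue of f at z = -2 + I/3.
Write f(z) = P(z)/Q(z) with P(z) = z^3 - 2*z^2 - z - 2 and Q(z) = z^2 + 5*z - 4*I*z/3 + 17/3 - 3*I.
The denominator factors as Q(z) = (z + 2 - I/3)*(z + 3 - I), so z = -2 + I/3 is a simple zero of Q and P is analytic there; z = -2 + I/3 is therefore a simple pole and
  Res(f, z₀) = P(z₀)/Q'(z₀).

Q'(z) = 2*z + 5 - 4*I/3, so Q'(-2 + I/3) = 1 - 2*I/3.
P(-2 + I/3) = -136/9 + 170*I/27.

Res(f, -2 + I/3) = (-136/9 + 170*I/27)/(1 - 2*I/3) = -1564/117 - 34*I/13

Final answer: -1564/117 - 34*I/13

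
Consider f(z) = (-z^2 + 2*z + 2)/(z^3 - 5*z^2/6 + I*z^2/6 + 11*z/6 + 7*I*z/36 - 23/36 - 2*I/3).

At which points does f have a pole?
The singularities of f are the zeros of the denominator. Factoring,
  z^3 - 5*z^2/6 + I*z^2/6 + 11*z/6 + 7*I*z/36 - 23/36 - 2*I/3 = (z - 1/2 - I/3)*(z - I)*(z - 1/3 + 3*I/2)
so the candidates are z = 1/2 + I/3, z = I, z = 1/3 - 3*I/2.

Check the numerator P(z) = -z^2 + 2*z + 2 at each one:
  P(1/2 + I/3) = 103/36 + I/3 ≠ 0, so z = 1/2 + I/3 is a (simple) pole.
  P(I) = 3 + 2*I ≠ 0, so z = I is a (simple) pole.
  P(1/3 - 3*I/2) = 173/36 - 2*I ≠ 0, so z = 1/3 - 3*I/2 is a (simple) pole.

Poles of f: {I, 1/3 - 3*I/2, 1/2 + I/3}

Final answer: {I, 1/3 - 3*I/2, 1/2 + I/3}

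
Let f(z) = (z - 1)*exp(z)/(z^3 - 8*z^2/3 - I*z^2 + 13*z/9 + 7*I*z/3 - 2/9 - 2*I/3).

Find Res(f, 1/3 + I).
Write f(z) = P(z)/Q(z) with P(z) = (z - 1)*exp(z) and Q(z) = z^3 - 8*z^2/3 - I*z^2 + 13*z/9 + 7*I*z/3 - 2/9 - 2*I/3.
The denominator factors as Q(z) = (z - 2)*(z - 1/3)*(z - 1/3 - I), so z = 1/3 + I is a simple zero of Q and P is analytic there; z = 1/3 + I is therefore a simple pole and
  Res(f, z₀) = P(z₀)/Q'(z₀).

Q'(z) = 3*z^2 - 16*z/3 - 2*I*z + 13/9 + 7*I/3, so Q'(1/3 + I) = -1 - 5*I/3.
P(1/3 + I) = (-2/3 + I)*exp(1/3 + I).

Res(f, 1/3 + I) = ((-2/3 + I)*exp(1/3 + I))/(-1 - 5*I/3) = (-9/34 - 19*I/34)*exp(1/3 + I)

Final answer: (-9/34 - 19*I/34)*exp(1/3 + I)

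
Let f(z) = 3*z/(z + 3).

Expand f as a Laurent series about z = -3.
Put w = z - (-3), i.e. z = w - 3. The denominator is w, so it suffices to rewrite the numerator in powers of w.

P(z) = 3*z
P(w - 3) = -9 + 3*w

Dividing each term by w:
  f = -9/w + 3

Substituting back w = z + 3:
  f(z) = -9/(z + 3) + 3

The series is finite because the numerator is a polynomial; the negative powers form the principal part, and the coefficient of 1/(z + 3) gives Res(f, -3) = -9.

Final answer: -9/(z + 3) + 3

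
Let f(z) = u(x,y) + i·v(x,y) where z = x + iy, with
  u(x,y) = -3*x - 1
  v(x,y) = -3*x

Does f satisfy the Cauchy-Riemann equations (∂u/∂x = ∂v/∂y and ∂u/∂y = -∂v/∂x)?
∂u/∂x = -3
∂v/∂y = 0
∂u/∂y = 0
∂v/∂x = -3
∂u/∂x ≠ ∂v/∂y and ∂u/∂y ≠ -∂v/∂x; the Cauchy-Riemann equations are not satisfied, so f is not analytic.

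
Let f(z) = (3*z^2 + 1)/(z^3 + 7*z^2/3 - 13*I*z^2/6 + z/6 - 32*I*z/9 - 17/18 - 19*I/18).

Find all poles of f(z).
The singularities of f are the zeros of the denominator. Factoring,
  z^3 + 7*z^2/3 - 13*I*z^2/6 + z/6 - 32*I*z/9 - 17/18 - 19*I/18 = (z + 1 - I/2)*(z + 1/3 - I)*(z + 1 - 2*I/3)
so the candidates are z = -1 + I/2, z = -1/3 + I, z = -1 + 2*I/3.

Check the numerator P(z) = 3*z^2 + 1 at each one:
  P(-1 + I/2) = 13/4 - 3*I ≠ 0, so z = -1 + I/2 is a (simple) pole.
  P(-1/3 + I) = -5/3 - 2*I ≠ 0, so z = -1/3 + I is a (simple) pole.
  P(-1 + 2*I/3) = 8/3 - 4*I ≠ 0, so z = -1 + 2*I/3 is a (simple) pole.

Poles of f: {-1 + I/2, -1 + 2*I/3, -1/3 + I}

Final answer: {-1 + I/2, -1 + 2*I/3, -1/3 + I}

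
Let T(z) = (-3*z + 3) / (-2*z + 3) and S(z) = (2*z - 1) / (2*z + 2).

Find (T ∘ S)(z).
(T ∘ S)(z) = T(S(z)) = ((-3)*S(z) + (3))/((-2)*S(z) + (3)). Multiply numerator and denominator by 2*z + 2:
  numerator:   (-3)*(2*z - 1) + (3)*(2*z + 2) = 9
  denominator: (-2)*(2*z - 1) + (3)*(2*z + 2) = 2*z + 8
(T ∘ S)(z) = 9/(2*z + 8)

Final answer: 9/(2*z + 8)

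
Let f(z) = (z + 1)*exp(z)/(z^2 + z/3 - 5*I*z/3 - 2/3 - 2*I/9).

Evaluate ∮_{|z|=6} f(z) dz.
By the residue theorem, ∮_C f(z) dz = 2πi · (sum of the residues of f at the poles inside |z| = 6).

The denominator factors as (z - 2*I/3)*(z + 1/3 - I), so the singularities of f are simple poles at z = 2*I/3, z = -1/3 + I.
  |2*I/3|² = 4/9 < 36 = 6², so this pole is inside the contour.
  |-1/3 + I|² = 10/9 < 36 = 6², so this pole is inside the contour.

With P(z) = (z + 1)*exp(z) and Q(z) = z^2 + z/3 - 5*I*z/3 - 2/3 - 2*I/9, each pole is simple, so Res(f, z₀) = P(z₀)/Q'(z₀) with Q'(z) = 2*z + 1/3 - 5*I/3.
  Res(f, 2*I/3) = P(2*I/3)/Q'(2*I/3) = ((1 + 2*I/3)*exp(2*I/3))/(1/3 - I/3) = (1/2 + 5*I/2)*exp(2*I/3)
  Res(f, -1/3 + I) = P(-1/3 + I)/Q'(-1/3 + I) = ((2/3 + I)*exp(-1/3 + I))/(-1/3 + I/3) = (1/2 - 5*I/2)*exp(-1/3 + I)

Sum of residues inside C: (1/2 - 5*I/2)*exp(-1/3 + I) + (1/2 + 5*I/2)*exp(2*I/3)
∮_C f(z) dz = 2πi · ((1/2 - 5*I/2)*exp(-1/3 + I) + (1/2 + 5*I/2)*exp(2*I/3)) = pi*(-5 + I)*exp(2*I/3) + pi*(5 + I)*exp(-1/3 + I)

Final answer: pi*(-5 + I)*exp(2*I/3) + pi*(5 + I)*exp(-1/3 + I)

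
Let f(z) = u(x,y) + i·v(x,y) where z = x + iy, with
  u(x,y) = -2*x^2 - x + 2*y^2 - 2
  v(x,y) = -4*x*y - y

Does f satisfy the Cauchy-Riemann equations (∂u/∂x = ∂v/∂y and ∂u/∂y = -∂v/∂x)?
∂u/∂x = -4*x - 1
∂v/∂y = -4*x - 1
∂u/∂y = 4*y
∂v/∂x = -4*y
∂u/∂x = ∂v/∂y and ∂u/∂y = -∂v/∂x hold identically; f is analytic.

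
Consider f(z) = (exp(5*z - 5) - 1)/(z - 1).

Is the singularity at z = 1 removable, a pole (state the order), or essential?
removable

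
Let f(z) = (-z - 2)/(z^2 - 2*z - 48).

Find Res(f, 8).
Write f(z) = P(z)/Q(z) with P(z) = -z - 2 and Q(z) = z^2 - 2*z - 48.
The denominator factors as Q(z) = (z + 6)*(z - 8), so z = 8 is a simple zero of Q and P is analytic there; z = 8 is therefore a simple pole and
  Res(f, z₀) = P(z₀)/Q'(z₀).

Q'(z) = 2*z - 2, so Q'(8) = 14.
P(8) = -10.

Res(f, 8) = (-10)/(14) = -5/7

Final answer: -5/7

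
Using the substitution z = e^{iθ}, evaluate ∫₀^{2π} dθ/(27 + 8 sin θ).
2*sqrt(665)*pi/665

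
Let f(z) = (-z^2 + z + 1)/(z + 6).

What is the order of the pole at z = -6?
Factor the denominator:
  z + 6 = (z + 6)

The numerator P(z) = -z^2 + z + 1 has P(-6) = -41 ≠ 0, so no factor of (z + 6) cancels.
Near z = -6 we can therefore write f(z) = g(z)/(z + 6) with g analytic at -6 and g(-6) ≠ 0 (g is just the numerator).

Hence z = -6 is a pole of order 1.

Final answer: 1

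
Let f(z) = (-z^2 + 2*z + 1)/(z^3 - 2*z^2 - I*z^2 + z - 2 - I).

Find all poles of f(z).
{-I, I, 2 + I}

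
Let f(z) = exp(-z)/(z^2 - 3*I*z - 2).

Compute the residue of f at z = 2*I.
-I*exp(-2*I)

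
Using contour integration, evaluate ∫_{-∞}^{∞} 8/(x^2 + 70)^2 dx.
sqrt(70)*pi/1225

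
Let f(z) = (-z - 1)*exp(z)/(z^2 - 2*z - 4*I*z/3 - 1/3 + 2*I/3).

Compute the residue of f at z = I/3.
exp(I/3)/2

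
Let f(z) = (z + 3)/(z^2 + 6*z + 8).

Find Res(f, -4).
Write f(z) = P(z)/Q(z) with P(z) = z + 3 and Q(z) = z^2 + 6*z + 8.
The denominator factors as Q(z) = (z + 2)*(z + 4), so z = -4 is a simple zero of Q and P is analytic there; z = -4 is therefore a simple pole and
  Res(f, z₀) = P(z₀)/Q'(z₀).

Q'(z) = 2*z + 6, so Q'(-4) = -2.
P(-4) = -1.

Res(f, -4) = (-1)/(-2) = 1/2

Final answer: 1/2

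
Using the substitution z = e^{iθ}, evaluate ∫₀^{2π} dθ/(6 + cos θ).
2*sqrt(35)*pi/35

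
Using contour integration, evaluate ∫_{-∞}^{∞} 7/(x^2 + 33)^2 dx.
7*sqrt(33)*pi/2178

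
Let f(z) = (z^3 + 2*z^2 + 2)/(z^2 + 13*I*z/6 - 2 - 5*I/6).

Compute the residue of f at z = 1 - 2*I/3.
620/1521 - 398*I/169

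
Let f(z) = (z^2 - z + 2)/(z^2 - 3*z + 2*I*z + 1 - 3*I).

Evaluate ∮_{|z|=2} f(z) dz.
pi*(-2 - 2*I)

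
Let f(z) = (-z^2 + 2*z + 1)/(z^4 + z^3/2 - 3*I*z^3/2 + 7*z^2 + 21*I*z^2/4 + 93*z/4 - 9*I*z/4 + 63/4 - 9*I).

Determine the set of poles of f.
The singularities of f are the zeros of the denominator. Factoring,
  z^4 + z^3/2 - 3*I*z^3/2 + 7*z^2 + 21*I*z^2/4 + 93*z/4 - 9*I*z/4 + 63/4 - 9*I = (z - 3/2 + 3*I)*(z - 3*I)*(z + 1 - 3*I/2)*(z + 1)
so the candidates are z = 3/2 - 3*I, z = 3*I, z = -1 + 3*I/2, z = -1.

Check the numerator P(z) = -z^2 + 2*z + 1 at each one:
  P(3/2 - 3*I) = 43/4 + 3*I ≠ 0, so z = 3/2 - 3*I is a (simple) pole.
  P(3*I) = 10 + 6*I ≠ 0, so z = 3*I is a (simple) pole.
  P(-1 + 3*I/2) = 1/4 + 6*I ≠ 0, so z = -1 + 3*I/2 is a (simple) pole.
  P(-1) = -2 ≠ 0, so z = -1 is a (simple) pole.

Poles of f: {-1, -1 + 3*I/2, 3*I, 3/2 - 3*I}

Final answer: {-1, -1 + 3*I/2, 3*I, 3/2 - 3*I}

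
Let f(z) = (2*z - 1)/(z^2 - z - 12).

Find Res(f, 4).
Write f(z) = P(z)/Q(z) with P(z) = 2*z - 1 and Q(z) = z^2 - z - 12.
The denominator factors as Q(z) = (z - 4)*(z + 3), so z = 4 is a simple zero of Q and P is analytic there; z = 4 is therefore a simple pole and
  Res(f, z₀) = P(z₀)/Q'(z₀).

Q'(z) = 2*z - 1, so Q'(4) = 7.
P(4) = 7.

Res(f, 4) = (7)/(7) = 1

Final answer: 1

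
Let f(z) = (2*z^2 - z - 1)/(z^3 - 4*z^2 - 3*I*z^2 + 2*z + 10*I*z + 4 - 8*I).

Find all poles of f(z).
The singularities of f are the zeros of the denominator. Factoring,
  z^3 - 4*z^2 - 3*I*z^2 + 2*z + 10*I*z + 4 - 8*I = (z - 2 - I)*(z - 2)*(z - 2*I)
so the candidates are z = 2 + I, z = 2, z = 2*I.

Check the numerator P(z) = 2*z^2 - z - 1 at each one:
  P(2 + I) = 3 + 7*I ≠ 0, so z = 2 + I is a (simple) pole.
  P(2) = 5 ≠ 0, so z = 2 is a (simple) pole.
  P(2*I) = -9 - 2*I ≠ 0, so z = 2*I is a (simple) pole.

Poles of f: {2*I, 2, 2 + I}

Final answer: {2*I, 2, 2 + I}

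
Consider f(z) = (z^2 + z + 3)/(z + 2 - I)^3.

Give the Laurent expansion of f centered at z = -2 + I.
Put w = z - (-2 + I), i.e. z = w - 2 + I. The denominator is w^3, so it suffices to rewrite the numerator in powers of w.

P(z) = z^2 + z + 3
P(w - 2 + I) = 4 - 3*I + (-3 + 2*I)*w + w^2

Dividing each term by w^3:
  f = (4 - 3*I)/w^3 + (-3 + 2*I)/w^2 + 1/w

Substituting back w = z + 2 - I:
  f(z) = (4 - 3*I)/(z + 2 - I)^3 + (-3 + 2*I)/(z + 2 - I)^2 + 1/(z + 2 - I)

The series is finite because the numerator is a polynomial; the negative powers form the principal part, and the coefficient of 1/(z + 2 - I) gives Res(f, -2 + I) = 1.

Final answer: (4 - 3*I)/(z + 2 - I)^3 + (-3 + 2*I)/(z + 2 - I)^2 + 1/(z + 2 - I)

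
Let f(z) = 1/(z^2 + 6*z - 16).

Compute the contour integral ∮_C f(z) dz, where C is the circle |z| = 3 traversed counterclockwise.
I*pi/5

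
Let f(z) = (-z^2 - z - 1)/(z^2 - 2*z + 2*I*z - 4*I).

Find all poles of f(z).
{-2*I, 2}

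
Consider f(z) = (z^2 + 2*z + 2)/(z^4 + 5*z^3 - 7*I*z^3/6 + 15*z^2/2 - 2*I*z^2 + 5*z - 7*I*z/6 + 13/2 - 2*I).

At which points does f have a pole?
{-3 + 3*I/2, -2 - I/3, -I, I}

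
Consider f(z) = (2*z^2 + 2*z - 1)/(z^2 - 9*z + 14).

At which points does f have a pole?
The singularities of f are the zeros of the denominator. Factoring,
  z^2 - 9*z + 14 = (z - 7)*(z - 2)
so the candidates are z = 7, z = 2.

Check the numerator P(z) = 2*z^2 + 2*z - 1 at each one:
  P(7) = 111 ≠ 0, so z = 7 is a (simple) pole.
  P(2) = 11 ≠ 0, so z = 2 is a (simple) pole.

Poles of f: {2, 7}

Final answer: {2, 7}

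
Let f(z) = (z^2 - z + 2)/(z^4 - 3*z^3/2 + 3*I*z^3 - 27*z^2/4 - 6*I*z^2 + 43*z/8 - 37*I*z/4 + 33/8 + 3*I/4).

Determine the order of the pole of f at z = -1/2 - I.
Factor the denominator:
  z^4 - 3*z^3/2 + 3*I*z^3 - 27*z^2/4 - 6*I*z^2 + 43*z/8 - 37*I*z/4 + 33/8 + 3*I/4 = (z + 1/2 + I)^3*(z - 3)

The numerator P(z) = z^2 - z + 2 has P(-1/2 - I) = 7/4 + 2*I ≠ 0, so no factor of (z + 1/2 + I) cancels.
Near z = -1/2 - I we can therefore write f(z) = g(z)/(z + 1/2 + I)^3 with g analytic at -1/2 - I and g(-1/2 - I) ≠ 0 (g is the numerator divided by the remaining denominator factors).

Hence z = -1/2 - I is a pole of order 3.

Final answer: 3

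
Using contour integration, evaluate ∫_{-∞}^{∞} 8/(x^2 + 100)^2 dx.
Let f(z) = 8/(z^2 + 100)^2. The denominator has no real zeros and deg Q - deg P = 4 ≥ 2, so the integral of f over the upper semicircle |z| = R tends to 0 as R → ∞. Closing the contour in the upper half-plane,
  ∫_{-∞}^{∞} f(x) dx = 2πi · Σ Res(f, z_k)  over the poles with Im z_k > 0.

Zeros of the denominator: z^2 + 100 = 0 gives z = ±10*I.
Upper half-plane: z = 10*I (a pole of order 2).

Write f(z) = g(z)/(z - 10*I)^2 with g(z) = 8/(z + 10*I)^2. For a double pole, Res(f, z₀) = g'(z₀):
  g'(z) = -16/(z + 10*I)^3
  Res(f, 10*I) = g'(10*I) = -I/500

∫_{-∞}^{∞} f(x) dx = 2πi · (-I/500) = pi/250

Final answer: pi/250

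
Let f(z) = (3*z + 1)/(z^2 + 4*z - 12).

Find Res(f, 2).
Write f(z) = P(z)/Q(z) with P(z) = 3*z + 1 and Q(z) = z^2 + 4*z - 12.
The denominator factors as Q(z) = (z + 6)*(z - 2), so z = 2 is a simple zero of Q and P is analytic there; z = 2 is therefore a simple pole and
  Res(f, z₀) = P(z₀)/Q'(z₀).

Q'(z) = 2*z + 4, so Q'(2) = 8.
P(2) = 7.

Res(f, 2) = (7)/(8) = 7/8

Final answer: 7/8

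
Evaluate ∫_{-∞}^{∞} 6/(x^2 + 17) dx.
Let f(z) = 6/(z^2 + 17). The denominator has no real zeros and deg Q - deg P = 2 ≥ 2, so the integral of f over the upper semicircle |z| = R tends to 0 as R → ∞. Closing the contour in the upper half-plane,
  ∫_{-∞}^{∞} f(x) dx = 2πi · Σ Res(f, z_k)  over the poles with Im z_k > 0.

Zeros of the denominator: z^2 + 17 = 0 gives z = ±sqrt(17)*I.
Upper half-plane: z = sqrt(17)*I (simple).

Each pole is a simple zero of Q(z) = z^2 + 17, so Res(f, z₀) = P(z₀)/Q'(z₀) with P(z) = 6, Q'(z) = 2*z:
  Res(f, sqrt(17)*I) = (6)/(2*sqrt(17)*I) = -3*sqrt(17)*I/17

∫_{-∞}^{∞} f(x) dx = 2πi · (-3*sqrt(17)*I/17) = 6*sqrt(17)*pi/17

Final answer: 6*sqrt(17)*pi/17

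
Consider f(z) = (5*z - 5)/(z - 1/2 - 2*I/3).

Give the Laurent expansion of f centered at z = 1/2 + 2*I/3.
Put w = z - (1/2 + 2*I/3), i.e. z = w + 1/2 + 2*I/3. The denominator is w, so it suffices to rewrite the numerator in powers of w.

P(z) = 5*z - 5
P(w + 1/2 + 2*I/3) = -5/2 + 10*I/3 + 5*w

Dividing each term by w:
  f = (-5/2 + 10*I/3)/w + 5

Substituting back w = z - 1/2 - 2*I/3:
  f(z) = (-5/2 + 10*I/3)/(z - 1/2 - 2*I/3) + 5

The series is finite because the numerator is a polynomial; the negative powers form the principal part, and the coefficient of 1/(z - 1/2 - 2*I/3) gives Res(f, 1/2 + 2*I/3) = -5/2 + 10*I/3.

Final answer: (-5/2 + 10*I/3)/(z - 1/2 - 2*I/3) + 5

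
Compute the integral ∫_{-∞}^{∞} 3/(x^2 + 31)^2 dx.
3*sqrt(31)*pi/1922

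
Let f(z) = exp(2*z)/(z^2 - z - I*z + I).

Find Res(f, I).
Write f(z) = P(z)/Q(z) with P(z) = exp(2*z) and Q(z) = z^2 - z - I*z + I.
The denominator factors as Q(z) = (z - 1)*(z - I), so z = I is a simple zero of Q and P is analytic there; z = I is therefore a simple pole and
  Res(f, z₀) = P(z₀)/Q'(z₀).

Q'(z) = 2*z - 1 - I, so Q'(I) = -1 + I.
P(I) = exp(2*I).

Res(f, I) = (exp(2*I))/(-1 + I) = (-1/2 - I/2)*exp(2*I)

Final answer: (-1/2 - I/2)*exp(2*I)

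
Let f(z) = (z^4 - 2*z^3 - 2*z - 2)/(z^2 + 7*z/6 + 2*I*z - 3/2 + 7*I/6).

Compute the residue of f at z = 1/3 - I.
Write f(z) = P(z)/Q(z) with P(z) = z^4 - 2*z^3 - 2*z - 2 and Q(z) = z^2 + 7*z/6 + 2*I*z - 3/2 + 7*I/6.
The denominator factors as Q(z) = (z + 3/2 + I)*(z - 1/3 + I), so z = 1/3 - I is a simple zero of Q and P is analytic there; z = 1/3 - I is therefore a simple pole and
  Res(f, z₀) = P(z₀)/Q'(z₀).

Q'(z) = 2*z + 7/6 + 2*I, so Q'(1/3 - I) = 11/6.
P(1/3 - I) = -32/81 + 50*I/27.

Res(f, 1/3 - I) = (-32/81 + 50*I/27)/(11/6) = -64/297 + 100*I/99

Final answer: -64/297 + 100*I/99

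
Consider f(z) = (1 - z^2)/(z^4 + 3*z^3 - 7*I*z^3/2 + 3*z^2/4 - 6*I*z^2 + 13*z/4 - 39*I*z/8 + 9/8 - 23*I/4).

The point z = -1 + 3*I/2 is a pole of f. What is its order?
Factor the denominator:
  z^4 + 3*z^3 - 7*I*z^3/2 + 3*z^2/4 - 6*I*z^2 + 13*z/4 - 39*I*z/8 + 9/8 - 23*I/4 = (z + 1 - 3*I/2)^3*(z + I)

The numerator P(z) = 1 - z^2 has P(-1 + 3*I/2) = 9/4 + 3*I ≠ 0, so no factor of (z + 1 - 3*I/2) cancels.
Near z = -1 + 3*I/2 we can therefore write f(z) = g(z)/(z + 1 - 3*I/2)^3 with g analytic at -1 + 3*I/2 and g(-1 + 3*I/2) ≠ 0 (g is the numerator divided by the remaining denominator factors).

Hence z = -1 + 3*I/2 is a pole of order 3.

Final answer: 3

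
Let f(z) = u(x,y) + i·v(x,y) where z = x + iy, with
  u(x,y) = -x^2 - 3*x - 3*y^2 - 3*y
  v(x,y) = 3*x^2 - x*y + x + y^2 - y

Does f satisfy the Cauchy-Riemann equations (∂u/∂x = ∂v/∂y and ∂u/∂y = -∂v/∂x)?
∂u/∂x = -2*x - 3
∂v/∂y = -x + 2*y - 1
∂u/∂y = -6*y - 3
∂v/∂x = 6*x - y + 1
∂u/∂x ≠ ∂v/∂y and ∂u/∂y ≠ -∂v/∂x; the Cauchy-Riemann equations are not satisfied, so f is not analytic.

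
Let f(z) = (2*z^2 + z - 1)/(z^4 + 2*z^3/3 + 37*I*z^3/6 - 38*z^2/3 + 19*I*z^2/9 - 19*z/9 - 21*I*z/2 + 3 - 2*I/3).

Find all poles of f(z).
The singularities of f are the zeros of the denominator. Factoring,
  z^4 + 2*z^3/3 + 37*I*z^3/6 - 38*z^2/3 + 19*I*z^2/9 - 19*z/9 - 21*I*z/2 + 3 - 2*I/3 = (z + 2/3 + 3*I)*(z + I)*(z + 3*I/2)*(z + 2*I/3)
so the candidates are z = -2/3 - 3*I, z = -I, z = -3*I/2, z = -2*I/3.

Check the numerator P(z) = 2*z^2 + z - 1 at each one:
  P(-2/3 - 3*I) = -169/9 + 5*I ≠ 0, so z = -2/3 - 3*I is a (simple) pole.
  P(-I) = -3 - I ≠ 0, so z = -I is a (simple) pole.
  P(-3*I/2) = -11/2 - 3*I/2 ≠ 0, so z = -3*I/2 is a (simple) pole.
  P(-2*I/3) = -17/9 - 2*I/3 ≠ 0, so z = -2*I/3 is a (simple) pole.

Poles of f: {-2/3 - 3*I, -3*I/2, -I, -2*I/3}

Final answer: {-2/3 - 3*I, -3*I/2, -I, -2*I/3}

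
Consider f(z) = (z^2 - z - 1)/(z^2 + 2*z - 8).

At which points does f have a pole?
The singularities of f are the zeros of the denominator. Factoring,
  z^2 + 2*z - 8 = (z - 2)*(z + 4)
so the candidates are z = 2, z = -4.

Check the numerator P(z) = z^2 - z - 1 at each one:
  P(2) = 1 ≠ 0, so z = 2 is a (simple) pole.
  P(-4) = 19 ≠ 0, so z = -4 is a (simple) pole.

Poles of f: {-4, 2}

Final answer: {-4, 2}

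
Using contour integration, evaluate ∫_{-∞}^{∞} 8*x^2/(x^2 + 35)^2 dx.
4*sqrt(35)*pi/35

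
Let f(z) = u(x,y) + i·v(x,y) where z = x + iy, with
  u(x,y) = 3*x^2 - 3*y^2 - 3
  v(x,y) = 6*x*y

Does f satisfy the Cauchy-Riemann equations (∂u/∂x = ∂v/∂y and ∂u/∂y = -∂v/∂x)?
∂u/∂x = 6*x
∂v/∂y = 6*x
∂u/∂y = -6*y
∂v/∂x = 6*y
∂u/∂x = ∂v/∂y and ∂u/∂y = -∂v/∂x hold identically; f is analytic.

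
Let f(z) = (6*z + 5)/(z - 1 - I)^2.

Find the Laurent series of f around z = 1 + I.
Put w = z - (1 + I), i.e. z = w + 1 + I. The denominator is w^2, so it suffices to rewrite the numerator in powers of w.

P(z) = 6*z + 5
P(w + 1 + I) = 11 + 6*I + 6*w

Dividing each term by w^2:
  f = (11 + 6*I)/w^2 + 6/w

Substituting back w = z - 1 - I:
  f(z) = (11 + 6*I)/(z - 1 - I)^2 + 6/(z - 1 - I)

The series is finite because the numerator is a polynomial; the negative powers form the principal part, and the coefficient of 1/(z - 1 - I) gives Res(f, 1 + I) = 6.

Final answer: (11 + 6*I)/(z - 1 - I)^2 + 6/(z - 1 - I)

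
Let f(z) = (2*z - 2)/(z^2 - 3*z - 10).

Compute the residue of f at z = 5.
Write f(z) = P(z)/Q(z) with P(z) = 2*z - 2 and Q(z) = z^2 - 3*z - 10.
The denominator factors as Q(z) = (z + 2)*(z - 5), so z = 5 is a simple zero of Q and P is analytic there; z = 5 is therefore a simple pole and
  Res(f, z₀) = P(z₀)/Q'(z₀).

Q'(z) = 2*z - 3, so Q'(5) = 7.
P(5) = 8.

Res(f, 5) = (8)/(7) = 8/7

Final answer: 8/7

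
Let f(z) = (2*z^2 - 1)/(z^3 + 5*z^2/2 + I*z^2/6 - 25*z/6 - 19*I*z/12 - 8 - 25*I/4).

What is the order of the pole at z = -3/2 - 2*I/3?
1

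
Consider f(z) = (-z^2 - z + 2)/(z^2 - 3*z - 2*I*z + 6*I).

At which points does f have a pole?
The singularities of f are the zeros of the denominator. Factoring,
  z^2 - 3*z - 2*I*z + 6*I = (z - 3)*(z - 2*I)
so the candidates are z = 3, z = 2*I.

Check the numerator P(z) = -z^2 - z + 2 at each one:
  P(3) = -10 ≠ 0, so z = 3 is a (simple) pole.
  P(2*I) = 6 - 2*I ≠ 0, so z = 2*I is a (simple) pole.

Poles of f: {2*I, 3}

Final answer: {2*I, 3}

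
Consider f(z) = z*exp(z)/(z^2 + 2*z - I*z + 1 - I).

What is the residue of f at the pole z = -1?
-I*exp(-1)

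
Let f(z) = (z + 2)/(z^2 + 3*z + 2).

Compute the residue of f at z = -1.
Write f(z) = P(z)/Q(z) with P(z) = z + 2 and Q(z) = z^2 + 3*z + 2.
The denominator factors as Q(z) = (z + 1)*(z + 2), so z = -1 is a simple zero of Q and P is analytic there; z = -1 is therefore a simple pole and
  Res(f, z₀) = P(z₀)/Q'(z₀).

Q'(z) = 2*z + 3, so Q'(-1) = 1.
P(-1) = 1.

Res(f, -1) = (1)/(1) = 1

Final answer: 1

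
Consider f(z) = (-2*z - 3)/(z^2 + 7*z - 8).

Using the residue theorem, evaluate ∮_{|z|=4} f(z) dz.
By the residue theorem, ∮_C f(z) dz = 2πi · (sum of the residues of f at the poles inside |z| = 4).

The denominator factors as (z + 8)*(z - 1), so the singularities of f are simple poles at z = -8, z = 1.
  |-8|² = 64 > 16 = 4², so this pole is outside the contour.
  |1|² = 1 < 16 = 4², so this pole is inside the contour.

With P(z) = -2*z - 3 and Q(z) = z^2 + 7*z - 8, each pole is simple, so Res(f, z₀) = P(z₀)/Q'(z₀) with Q'(z) = 2*z + 7.
  Res(f, 1) = P(1)/Q'(1) = (-5)/(9) = -5/9

∮_C f(z) dz = 2πi · (-5/9) = -10*I*pi/9

Final answer: -10*I*pi/9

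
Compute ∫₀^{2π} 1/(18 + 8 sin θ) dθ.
Call the integral J. The integrand is 2π-periodic and we integrate over a full period, so shifting θ does not change the value (θ → θ + π/2 turns sin θ into cos θ). Hence
  J = ∫₀^{2π} dθ/(18 + 8 cos θ).
Put z = e^{iθ}: then cos θ = (z + 1/z)/2, dθ = dz/(iz), and z runs once counterclockwise around |z| = 1:
  J = ∮_{|z|=1} 1/(18 + 8*(z + 1/z)/2) · dz/(iz) = (2/i) ∮_{|z|=1} dz/(8*z^2 + 36*z + 8).
The roots of 8*z^2 + 36*z + 8 are z = (-18 ± sqrt(18^2 - 8^2))/8, with sqrt(260) = 2*sqrt(65); their product is 1, so only z₊ = -9/4 + sqrt(65)/4 lies inside the unit circle (z₋ = -9/4 - sqrt(65)/4 lies outside).
z₊ is a simple zero of q(z) = 8*z^2 + 36*z + 8, so Res(1/q, z₊) = 1/q'(z₊) with q'(z) = 16*z + 36; and q'(z₊) = 8*(z₊ - z₋) = 4*sqrt(65).
Therefore J = (2/i) · 2πi · 1/(4*sqrt(65)) = 2*pi/(2*sqrt(65)) = sqrt(65)*pi/65

Final answer: sqrt(65)*pi/65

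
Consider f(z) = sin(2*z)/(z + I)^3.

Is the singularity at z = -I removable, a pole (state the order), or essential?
Write f(z) = g(z)/(z + I)^3 with g(z) = sin(2*z).
g is entire and g(-I) = -I*sinh(2) ≠ 0, so no factor of (z + I) cancels: the Laurent expansion of f about z = -I starts at the power -3, i.e. lim_{z→z₀} (z - z₀)^3 f(z) = -I*sinh(2) is finite and nonzero.
So z = -I is a pole of order 3.

Final answer: pole of order 3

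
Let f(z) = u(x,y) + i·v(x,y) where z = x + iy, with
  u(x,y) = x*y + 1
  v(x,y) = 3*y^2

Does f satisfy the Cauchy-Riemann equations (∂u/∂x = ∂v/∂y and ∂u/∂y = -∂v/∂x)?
∂u/∂x = y
∂v/∂y = 6*y
∂u/∂y = x
∂v/∂x = 0
∂u/∂x ≠ ∂v/∂y and ∂u/∂y ≠ -∂v/∂x; the Cauchy-Riemann equations are not satisfied, so f is not analytic.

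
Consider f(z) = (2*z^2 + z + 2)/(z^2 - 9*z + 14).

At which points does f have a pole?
{2, 7}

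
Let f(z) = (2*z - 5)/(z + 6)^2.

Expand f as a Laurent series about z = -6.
Put w = z - (-6), i.e. z = w - 6. The denominator is w^2, so it suffices to rewrite the numerator in powers of w.

P(z) = 2*z - 5
P(w - 6) = -17 + 2*w

Dividing each term by w^2:
  f = -17/w^2 + 2/w

Substituting back w = z + 6:
  f(z) = -17/(z + 6)^2 + 2/(z + 6)

The series is finite because the numerator is a polynomial; the negative powers form the principal part, and the coefficient of 1/(z + 6) gives Res(f, -6) = 2.

Final answer: -17/(z + 6)^2 + 2/(z + 6)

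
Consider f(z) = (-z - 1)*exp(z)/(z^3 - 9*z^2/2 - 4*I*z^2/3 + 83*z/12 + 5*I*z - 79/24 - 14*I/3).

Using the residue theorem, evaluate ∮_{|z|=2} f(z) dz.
By the residue theorem, ∮_C f(z) dz = 2πi · (sum of the residues of f at the poles inside |z| = 2).

The denominator factors as (z - 3/2 - I/3)*(z - 2 + I/2)*(z - 1 - 3*I/2), so the singularities of f are simple poles at z = 3/2 + I/3, z = 2 - I/2, z = 1 + 3*I/2.
  |3/2 + I/3|² = 85/36 < 4 = 2², so this pole is inside the contour.
  |2 - I/2|² = 17/4 > 4 = 2², so this pole is outside the contour.
  |1 + 3*I/2|² = 13/4 < 4 = 2², so this pole is inside the contour.

With P(z) = (-z - 1)*exp(z) and Q(z) = z^3 - 9*z^2/2 - 4*I*z^2/3 + 83*z/12 + 5*I*z - 79/24 - 14*I/3, each pole is simple, so Res(f, z₀) = P(z₀)/Q'(z₀) with Q'(z) = 3*z^2 - 9*z - 8*I*z/3 + 83/12 + 5*I.
  Res(f, 3/2 + I/3) = P(3/2 + I/3)/Q'(3/2 + I/3) = ((-5/2 - I/3)*exp(3/2 + I/3))/(13/18 + I) = (-693/493 + 732*I/493)*exp(3/2 + I/3)
  Res(f, 1 + 3*I/2) = P(1 + 3*I/2)/Q'(1 + 3*I/2) = ((-2 - 3*I/2)*exp(1 + 3*I/2))/(-11/6 - 13*I/6) = (249/290 - 57*I/290)*exp(1 + 3*I/2)

Sum of residues inside C: (249/290 - 57*I/290)*exp(1 + 3*I/2) + (-693/493 + 732*I/493)*exp(3/2 + I/3)
∮_C f(z) dz = 2πi · ((249/290 - 57*I/290)*exp(1 + 3*I/2) + (-693/493 + 732*I/493)*exp(3/2 + I/3)) = pi*(-1464/493 - 1386*I/493)*exp(3/2 + I/3) + pi*(57/145 + 249*I/145)*exp(1 + 3*I/2)

Final answer: pi*(-1464/493 - 1386*I/493)*exp(3/2 + I/3) + pi*(57/145 + 249*I/145)*exp(1 + 3*I/2)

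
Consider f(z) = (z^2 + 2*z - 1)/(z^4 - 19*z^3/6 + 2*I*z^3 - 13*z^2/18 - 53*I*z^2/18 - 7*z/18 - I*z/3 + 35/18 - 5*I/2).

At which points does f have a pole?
The singularities of f are the zeros of the denominator. Factoring,
  z^4 - 19*z^3/6 + 2*I*z^3 - 13*z^2/18 - 53*I*z^2/18 - 7*z/18 - I*z/3 + 35/18 - 5*I/2 = (z + 1/2 + I)*(z - 3 + I)*(z + 1/3 - 2*I/3)*(z - 1 + 2*I/3)
so the candidates are z = -1/2 - I, z = 3 - I, z = -1/3 + 2*I/3, z = 1 - 2*I/3.

Check the numerator P(z) = z^2 + 2*z - 1 at each one:
  P(-1/2 - I) = -11/4 - I ≠ 0, so z = -1/2 - I is a (simple) pole.
  P(3 - I) = 13 - 8*I ≠ 0, so z = 3 - I is a (simple) pole.
  P(-1/3 + 2*I/3) = -2 + 8*I/9 ≠ 0, so z = -1/3 + 2*I/3 is a (simple) pole.
  P(1 - 2*I/3) = 14/9 - 8*I/3 ≠ 0, so z = 1 - 2*I/3 is a (simple) pole.

Poles of f: {-1/2 - I, -1/3 + 2*I/3, 1 - 2*I/3, 3 - I}

Final answer: {-1/2 - I, -1/3 + 2*I/3, 1 - 2*I/3, 3 - I}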